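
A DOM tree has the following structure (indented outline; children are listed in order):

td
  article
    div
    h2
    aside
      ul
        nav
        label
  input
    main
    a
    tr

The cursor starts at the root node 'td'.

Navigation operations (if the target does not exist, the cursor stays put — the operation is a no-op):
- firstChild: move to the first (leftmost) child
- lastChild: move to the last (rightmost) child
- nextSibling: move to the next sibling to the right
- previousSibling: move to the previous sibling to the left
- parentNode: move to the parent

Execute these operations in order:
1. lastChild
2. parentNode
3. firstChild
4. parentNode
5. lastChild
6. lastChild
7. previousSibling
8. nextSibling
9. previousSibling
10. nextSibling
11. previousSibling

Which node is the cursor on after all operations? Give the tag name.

Answer: a

Derivation:
After 1 (lastChild): input
After 2 (parentNode): td
After 3 (firstChild): article
After 4 (parentNode): td
After 5 (lastChild): input
After 6 (lastChild): tr
After 7 (previousSibling): a
After 8 (nextSibling): tr
After 9 (previousSibling): a
After 10 (nextSibling): tr
After 11 (previousSibling): a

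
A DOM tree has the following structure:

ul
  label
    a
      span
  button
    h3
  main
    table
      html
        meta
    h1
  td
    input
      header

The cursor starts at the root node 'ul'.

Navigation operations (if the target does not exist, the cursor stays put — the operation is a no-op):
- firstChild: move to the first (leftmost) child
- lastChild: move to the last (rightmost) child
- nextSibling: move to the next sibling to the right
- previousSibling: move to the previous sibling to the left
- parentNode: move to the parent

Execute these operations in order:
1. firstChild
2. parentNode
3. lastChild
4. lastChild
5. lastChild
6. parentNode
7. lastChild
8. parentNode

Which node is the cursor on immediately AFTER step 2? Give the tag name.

Answer: ul

Derivation:
After 1 (firstChild): label
After 2 (parentNode): ul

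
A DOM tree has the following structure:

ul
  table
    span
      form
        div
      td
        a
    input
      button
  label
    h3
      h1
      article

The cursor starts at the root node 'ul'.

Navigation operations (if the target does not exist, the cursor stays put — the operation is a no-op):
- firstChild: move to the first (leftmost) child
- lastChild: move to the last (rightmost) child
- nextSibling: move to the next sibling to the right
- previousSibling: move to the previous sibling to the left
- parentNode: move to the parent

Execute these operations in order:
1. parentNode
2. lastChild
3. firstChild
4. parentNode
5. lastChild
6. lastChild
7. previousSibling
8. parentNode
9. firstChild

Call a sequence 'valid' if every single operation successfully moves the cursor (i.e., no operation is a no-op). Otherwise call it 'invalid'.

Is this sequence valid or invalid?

Answer: invalid

Derivation:
After 1 (parentNode): ul (no-op, stayed)
After 2 (lastChild): label
After 3 (firstChild): h3
After 4 (parentNode): label
After 5 (lastChild): h3
After 6 (lastChild): article
After 7 (previousSibling): h1
After 8 (parentNode): h3
After 9 (firstChild): h1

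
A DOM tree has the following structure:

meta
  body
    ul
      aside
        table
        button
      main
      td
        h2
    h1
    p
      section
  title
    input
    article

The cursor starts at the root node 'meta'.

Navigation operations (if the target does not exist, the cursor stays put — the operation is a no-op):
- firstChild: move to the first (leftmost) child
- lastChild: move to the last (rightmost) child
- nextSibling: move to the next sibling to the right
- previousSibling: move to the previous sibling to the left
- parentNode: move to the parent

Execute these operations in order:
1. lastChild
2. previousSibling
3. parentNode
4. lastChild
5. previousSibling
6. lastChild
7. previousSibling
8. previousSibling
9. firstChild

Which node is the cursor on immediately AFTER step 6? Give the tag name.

Answer: p

Derivation:
After 1 (lastChild): title
After 2 (previousSibling): body
After 3 (parentNode): meta
After 4 (lastChild): title
After 5 (previousSibling): body
After 6 (lastChild): p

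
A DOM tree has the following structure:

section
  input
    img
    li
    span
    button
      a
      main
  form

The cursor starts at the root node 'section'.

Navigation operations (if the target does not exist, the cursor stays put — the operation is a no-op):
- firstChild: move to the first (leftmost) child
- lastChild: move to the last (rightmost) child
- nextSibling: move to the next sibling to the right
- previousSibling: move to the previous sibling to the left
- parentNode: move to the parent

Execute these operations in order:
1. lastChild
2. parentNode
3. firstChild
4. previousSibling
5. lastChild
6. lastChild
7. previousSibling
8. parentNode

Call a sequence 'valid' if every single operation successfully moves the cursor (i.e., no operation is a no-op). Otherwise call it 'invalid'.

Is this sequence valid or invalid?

Answer: invalid

Derivation:
After 1 (lastChild): form
After 2 (parentNode): section
After 3 (firstChild): input
After 4 (previousSibling): input (no-op, stayed)
After 5 (lastChild): button
After 6 (lastChild): main
After 7 (previousSibling): a
After 8 (parentNode): button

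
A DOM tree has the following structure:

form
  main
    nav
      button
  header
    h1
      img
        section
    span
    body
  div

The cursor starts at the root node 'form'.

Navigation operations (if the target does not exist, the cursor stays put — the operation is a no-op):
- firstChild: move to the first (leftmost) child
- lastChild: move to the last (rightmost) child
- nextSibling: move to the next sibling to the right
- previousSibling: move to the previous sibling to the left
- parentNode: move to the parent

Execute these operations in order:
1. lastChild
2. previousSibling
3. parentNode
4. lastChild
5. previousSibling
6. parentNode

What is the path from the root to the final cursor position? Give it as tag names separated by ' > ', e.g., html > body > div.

Answer: form

Derivation:
After 1 (lastChild): div
After 2 (previousSibling): header
After 3 (parentNode): form
After 4 (lastChild): div
After 5 (previousSibling): header
After 6 (parentNode): form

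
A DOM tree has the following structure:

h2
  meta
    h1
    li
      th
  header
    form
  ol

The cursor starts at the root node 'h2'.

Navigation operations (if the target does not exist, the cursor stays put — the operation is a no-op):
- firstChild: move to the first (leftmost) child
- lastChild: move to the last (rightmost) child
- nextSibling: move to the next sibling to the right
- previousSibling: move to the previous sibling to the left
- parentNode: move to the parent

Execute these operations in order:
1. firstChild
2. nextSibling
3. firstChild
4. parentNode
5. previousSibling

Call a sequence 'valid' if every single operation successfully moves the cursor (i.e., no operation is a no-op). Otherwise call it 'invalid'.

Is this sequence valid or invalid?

Answer: valid

Derivation:
After 1 (firstChild): meta
After 2 (nextSibling): header
After 3 (firstChild): form
After 4 (parentNode): header
After 5 (previousSibling): meta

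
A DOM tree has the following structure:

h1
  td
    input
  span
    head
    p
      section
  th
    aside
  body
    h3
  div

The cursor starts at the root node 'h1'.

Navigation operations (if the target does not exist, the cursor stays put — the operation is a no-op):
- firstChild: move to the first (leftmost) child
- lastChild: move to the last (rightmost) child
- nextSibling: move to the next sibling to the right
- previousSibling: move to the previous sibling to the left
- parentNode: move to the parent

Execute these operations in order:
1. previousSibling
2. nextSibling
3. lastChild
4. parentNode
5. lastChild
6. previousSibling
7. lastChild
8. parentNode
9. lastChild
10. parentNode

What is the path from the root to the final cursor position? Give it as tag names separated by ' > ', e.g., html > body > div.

Answer: h1 > body

Derivation:
After 1 (previousSibling): h1 (no-op, stayed)
After 2 (nextSibling): h1 (no-op, stayed)
After 3 (lastChild): div
After 4 (parentNode): h1
After 5 (lastChild): div
After 6 (previousSibling): body
After 7 (lastChild): h3
After 8 (parentNode): body
After 9 (lastChild): h3
After 10 (parentNode): body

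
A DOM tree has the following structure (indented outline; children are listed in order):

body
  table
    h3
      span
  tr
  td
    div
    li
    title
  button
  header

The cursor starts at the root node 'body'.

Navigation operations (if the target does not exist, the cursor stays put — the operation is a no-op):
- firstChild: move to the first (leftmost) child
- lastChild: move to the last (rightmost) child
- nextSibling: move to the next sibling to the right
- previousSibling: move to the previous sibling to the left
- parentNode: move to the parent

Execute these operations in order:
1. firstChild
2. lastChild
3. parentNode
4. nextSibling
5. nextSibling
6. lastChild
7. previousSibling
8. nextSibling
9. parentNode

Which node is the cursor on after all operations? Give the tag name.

After 1 (firstChild): table
After 2 (lastChild): h3
After 3 (parentNode): table
After 4 (nextSibling): tr
After 5 (nextSibling): td
After 6 (lastChild): title
After 7 (previousSibling): li
After 8 (nextSibling): title
After 9 (parentNode): td

Answer: td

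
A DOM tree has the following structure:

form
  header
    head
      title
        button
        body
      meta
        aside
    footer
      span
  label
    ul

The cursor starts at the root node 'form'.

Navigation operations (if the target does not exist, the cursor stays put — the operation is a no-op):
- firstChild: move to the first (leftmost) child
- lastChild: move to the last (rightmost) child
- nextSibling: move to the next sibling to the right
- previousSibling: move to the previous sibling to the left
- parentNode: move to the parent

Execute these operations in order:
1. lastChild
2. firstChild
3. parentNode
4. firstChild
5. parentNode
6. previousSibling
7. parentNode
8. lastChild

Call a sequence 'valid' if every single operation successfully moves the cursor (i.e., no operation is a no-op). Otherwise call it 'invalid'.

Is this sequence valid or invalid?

Answer: valid

Derivation:
After 1 (lastChild): label
After 2 (firstChild): ul
After 3 (parentNode): label
After 4 (firstChild): ul
After 5 (parentNode): label
After 6 (previousSibling): header
After 7 (parentNode): form
After 8 (lastChild): label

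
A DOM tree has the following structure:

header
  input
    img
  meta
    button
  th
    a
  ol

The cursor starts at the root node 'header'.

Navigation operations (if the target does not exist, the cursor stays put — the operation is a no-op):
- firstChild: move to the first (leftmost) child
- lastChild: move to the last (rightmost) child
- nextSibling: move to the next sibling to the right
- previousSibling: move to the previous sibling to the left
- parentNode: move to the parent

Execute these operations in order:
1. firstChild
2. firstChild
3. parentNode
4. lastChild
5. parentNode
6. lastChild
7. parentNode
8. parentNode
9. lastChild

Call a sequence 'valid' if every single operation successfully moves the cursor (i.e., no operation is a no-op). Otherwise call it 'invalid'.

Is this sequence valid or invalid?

Answer: valid

Derivation:
After 1 (firstChild): input
After 2 (firstChild): img
After 3 (parentNode): input
After 4 (lastChild): img
After 5 (parentNode): input
After 6 (lastChild): img
After 7 (parentNode): input
After 8 (parentNode): header
After 9 (lastChild): ol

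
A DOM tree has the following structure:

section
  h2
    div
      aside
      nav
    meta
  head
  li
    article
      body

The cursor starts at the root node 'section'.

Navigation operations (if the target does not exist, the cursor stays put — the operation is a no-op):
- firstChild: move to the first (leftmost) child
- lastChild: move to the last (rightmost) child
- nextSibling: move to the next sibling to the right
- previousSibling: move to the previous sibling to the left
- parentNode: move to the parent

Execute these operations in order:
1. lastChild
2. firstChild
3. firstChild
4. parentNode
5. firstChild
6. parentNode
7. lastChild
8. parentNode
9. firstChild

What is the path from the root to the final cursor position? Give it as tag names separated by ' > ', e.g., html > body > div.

After 1 (lastChild): li
After 2 (firstChild): article
After 3 (firstChild): body
After 4 (parentNode): article
After 5 (firstChild): body
After 6 (parentNode): article
After 7 (lastChild): body
After 8 (parentNode): article
After 9 (firstChild): body

Answer: section > li > article > body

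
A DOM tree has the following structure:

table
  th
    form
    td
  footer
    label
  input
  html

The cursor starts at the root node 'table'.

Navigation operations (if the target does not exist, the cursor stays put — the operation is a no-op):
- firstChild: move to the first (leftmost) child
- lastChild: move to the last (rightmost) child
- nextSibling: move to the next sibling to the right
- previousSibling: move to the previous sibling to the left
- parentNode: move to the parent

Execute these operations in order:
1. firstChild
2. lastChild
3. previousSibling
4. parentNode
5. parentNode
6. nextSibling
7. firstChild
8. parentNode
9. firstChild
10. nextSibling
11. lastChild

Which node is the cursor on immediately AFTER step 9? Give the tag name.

After 1 (firstChild): th
After 2 (lastChild): td
After 3 (previousSibling): form
After 4 (parentNode): th
After 5 (parentNode): table
After 6 (nextSibling): table (no-op, stayed)
After 7 (firstChild): th
After 8 (parentNode): table
After 9 (firstChild): th

Answer: th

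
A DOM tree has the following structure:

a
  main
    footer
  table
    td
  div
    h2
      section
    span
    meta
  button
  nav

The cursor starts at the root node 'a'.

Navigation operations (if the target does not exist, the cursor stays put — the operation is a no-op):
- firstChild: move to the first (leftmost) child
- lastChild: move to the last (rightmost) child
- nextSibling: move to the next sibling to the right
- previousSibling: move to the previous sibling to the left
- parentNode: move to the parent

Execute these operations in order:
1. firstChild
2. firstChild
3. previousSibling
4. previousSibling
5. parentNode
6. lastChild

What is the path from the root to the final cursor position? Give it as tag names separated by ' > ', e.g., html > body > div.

After 1 (firstChild): main
After 2 (firstChild): footer
After 3 (previousSibling): footer (no-op, stayed)
After 4 (previousSibling): footer (no-op, stayed)
After 5 (parentNode): main
After 6 (lastChild): footer

Answer: a > main > footer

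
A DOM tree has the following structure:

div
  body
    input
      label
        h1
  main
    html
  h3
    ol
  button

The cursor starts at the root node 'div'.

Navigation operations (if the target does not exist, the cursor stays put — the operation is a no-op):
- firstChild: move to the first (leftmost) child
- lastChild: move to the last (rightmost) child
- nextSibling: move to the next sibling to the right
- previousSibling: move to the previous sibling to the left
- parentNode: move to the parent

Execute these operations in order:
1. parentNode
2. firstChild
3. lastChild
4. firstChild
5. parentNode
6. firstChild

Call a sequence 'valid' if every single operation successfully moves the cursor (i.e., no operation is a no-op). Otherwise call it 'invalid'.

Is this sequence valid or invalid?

Answer: invalid

Derivation:
After 1 (parentNode): div (no-op, stayed)
After 2 (firstChild): body
After 3 (lastChild): input
After 4 (firstChild): label
After 5 (parentNode): input
After 6 (firstChild): label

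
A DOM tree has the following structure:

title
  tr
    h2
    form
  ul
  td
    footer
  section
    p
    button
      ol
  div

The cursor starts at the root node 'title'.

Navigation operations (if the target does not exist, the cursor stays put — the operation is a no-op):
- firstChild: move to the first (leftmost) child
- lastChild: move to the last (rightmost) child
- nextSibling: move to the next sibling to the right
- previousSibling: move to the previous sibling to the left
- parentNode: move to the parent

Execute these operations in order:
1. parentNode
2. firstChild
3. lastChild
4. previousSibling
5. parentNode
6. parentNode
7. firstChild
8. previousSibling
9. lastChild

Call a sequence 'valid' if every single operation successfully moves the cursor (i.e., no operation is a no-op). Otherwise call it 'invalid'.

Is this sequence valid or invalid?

Answer: invalid

Derivation:
After 1 (parentNode): title (no-op, stayed)
After 2 (firstChild): tr
After 3 (lastChild): form
After 4 (previousSibling): h2
After 5 (parentNode): tr
After 6 (parentNode): title
After 7 (firstChild): tr
After 8 (previousSibling): tr (no-op, stayed)
After 9 (lastChild): form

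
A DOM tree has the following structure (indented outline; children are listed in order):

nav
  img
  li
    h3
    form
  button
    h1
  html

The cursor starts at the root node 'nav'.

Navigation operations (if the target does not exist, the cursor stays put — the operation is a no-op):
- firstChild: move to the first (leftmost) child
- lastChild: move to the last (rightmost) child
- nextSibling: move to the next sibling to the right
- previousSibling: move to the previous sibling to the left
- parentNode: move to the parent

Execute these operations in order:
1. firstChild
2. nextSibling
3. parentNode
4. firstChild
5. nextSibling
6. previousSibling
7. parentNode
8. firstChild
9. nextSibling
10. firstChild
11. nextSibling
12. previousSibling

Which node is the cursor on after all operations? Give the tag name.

Answer: h3

Derivation:
After 1 (firstChild): img
After 2 (nextSibling): li
After 3 (parentNode): nav
After 4 (firstChild): img
After 5 (nextSibling): li
After 6 (previousSibling): img
After 7 (parentNode): nav
After 8 (firstChild): img
After 9 (nextSibling): li
After 10 (firstChild): h3
After 11 (nextSibling): form
After 12 (previousSibling): h3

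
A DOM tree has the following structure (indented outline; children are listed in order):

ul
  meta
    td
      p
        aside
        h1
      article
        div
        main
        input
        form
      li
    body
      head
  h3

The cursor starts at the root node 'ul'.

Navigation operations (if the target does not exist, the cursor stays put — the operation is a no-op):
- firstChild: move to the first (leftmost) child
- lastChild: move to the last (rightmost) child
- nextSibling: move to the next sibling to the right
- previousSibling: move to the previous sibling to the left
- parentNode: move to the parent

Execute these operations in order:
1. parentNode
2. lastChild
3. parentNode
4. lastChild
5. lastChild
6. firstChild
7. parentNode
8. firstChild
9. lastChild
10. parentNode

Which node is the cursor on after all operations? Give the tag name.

Answer: meta

Derivation:
After 1 (parentNode): ul (no-op, stayed)
After 2 (lastChild): h3
After 3 (parentNode): ul
After 4 (lastChild): h3
After 5 (lastChild): h3 (no-op, stayed)
After 6 (firstChild): h3 (no-op, stayed)
After 7 (parentNode): ul
After 8 (firstChild): meta
After 9 (lastChild): body
After 10 (parentNode): meta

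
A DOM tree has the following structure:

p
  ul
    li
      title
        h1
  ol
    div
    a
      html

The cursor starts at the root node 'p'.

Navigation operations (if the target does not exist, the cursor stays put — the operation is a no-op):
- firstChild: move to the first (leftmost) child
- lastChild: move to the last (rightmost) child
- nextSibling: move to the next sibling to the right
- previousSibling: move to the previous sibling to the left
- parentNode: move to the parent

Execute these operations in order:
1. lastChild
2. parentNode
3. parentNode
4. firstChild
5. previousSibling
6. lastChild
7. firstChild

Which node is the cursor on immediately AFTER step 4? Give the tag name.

Answer: ul

Derivation:
After 1 (lastChild): ol
After 2 (parentNode): p
After 3 (parentNode): p (no-op, stayed)
After 4 (firstChild): ul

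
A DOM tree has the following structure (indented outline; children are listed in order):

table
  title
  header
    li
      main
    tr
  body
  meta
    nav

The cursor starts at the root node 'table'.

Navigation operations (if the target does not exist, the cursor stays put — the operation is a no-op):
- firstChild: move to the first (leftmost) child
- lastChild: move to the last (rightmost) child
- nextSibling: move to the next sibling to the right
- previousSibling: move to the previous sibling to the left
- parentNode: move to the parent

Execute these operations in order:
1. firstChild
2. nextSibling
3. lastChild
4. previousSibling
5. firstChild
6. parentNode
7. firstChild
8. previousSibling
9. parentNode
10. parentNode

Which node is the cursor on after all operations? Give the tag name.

After 1 (firstChild): title
After 2 (nextSibling): header
After 3 (lastChild): tr
After 4 (previousSibling): li
After 5 (firstChild): main
After 6 (parentNode): li
After 7 (firstChild): main
After 8 (previousSibling): main (no-op, stayed)
After 9 (parentNode): li
After 10 (parentNode): header

Answer: header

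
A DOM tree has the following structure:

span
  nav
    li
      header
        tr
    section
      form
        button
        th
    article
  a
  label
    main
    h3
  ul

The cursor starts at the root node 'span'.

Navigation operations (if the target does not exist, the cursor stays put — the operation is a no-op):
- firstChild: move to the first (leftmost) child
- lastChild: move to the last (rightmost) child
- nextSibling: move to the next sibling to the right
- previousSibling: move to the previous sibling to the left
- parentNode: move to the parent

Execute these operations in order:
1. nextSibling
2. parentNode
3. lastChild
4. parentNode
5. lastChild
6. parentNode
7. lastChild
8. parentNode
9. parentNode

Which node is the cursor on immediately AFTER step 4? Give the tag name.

Answer: span

Derivation:
After 1 (nextSibling): span (no-op, stayed)
After 2 (parentNode): span (no-op, stayed)
After 3 (lastChild): ul
After 4 (parentNode): span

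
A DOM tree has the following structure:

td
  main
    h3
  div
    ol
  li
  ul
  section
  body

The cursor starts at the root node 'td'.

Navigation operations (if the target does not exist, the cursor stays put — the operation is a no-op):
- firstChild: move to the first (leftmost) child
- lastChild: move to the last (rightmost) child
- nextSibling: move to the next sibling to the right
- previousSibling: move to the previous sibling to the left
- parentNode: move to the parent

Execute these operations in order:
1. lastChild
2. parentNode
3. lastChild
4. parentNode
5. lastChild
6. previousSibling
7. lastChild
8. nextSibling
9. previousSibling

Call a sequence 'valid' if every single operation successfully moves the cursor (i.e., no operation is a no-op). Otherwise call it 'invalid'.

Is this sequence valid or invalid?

Answer: invalid

Derivation:
After 1 (lastChild): body
After 2 (parentNode): td
After 3 (lastChild): body
After 4 (parentNode): td
After 5 (lastChild): body
After 6 (previousSibling): section
After 7 (lastChild): section (no-op, stayed)
After 8 (nextSibling): body
After 9 (previousSibling): section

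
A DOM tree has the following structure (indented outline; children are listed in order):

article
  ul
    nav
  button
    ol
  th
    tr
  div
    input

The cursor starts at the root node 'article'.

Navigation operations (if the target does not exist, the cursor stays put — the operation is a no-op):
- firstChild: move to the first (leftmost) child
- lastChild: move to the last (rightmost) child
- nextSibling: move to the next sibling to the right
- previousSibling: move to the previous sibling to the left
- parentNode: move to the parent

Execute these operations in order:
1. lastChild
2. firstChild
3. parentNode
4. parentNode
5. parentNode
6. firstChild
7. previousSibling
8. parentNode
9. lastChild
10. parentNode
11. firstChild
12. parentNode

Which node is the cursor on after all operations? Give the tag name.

After 1 (lastChild): div
After 2 (firstChild): input
After 3 (parentNode): div
After 4 (parentNode): article
After 5 (parentNode): article (no-op, stayed)
After 6 (firstChild): ul
After 7 (previousSibling): ul (no-op, stayed)
After 8 (parentNode): article
After 9 (lastChild): div
After 10 (parentNode): article
After 11 (firstChild): ul
After 12 (parentNode): article

Answer: article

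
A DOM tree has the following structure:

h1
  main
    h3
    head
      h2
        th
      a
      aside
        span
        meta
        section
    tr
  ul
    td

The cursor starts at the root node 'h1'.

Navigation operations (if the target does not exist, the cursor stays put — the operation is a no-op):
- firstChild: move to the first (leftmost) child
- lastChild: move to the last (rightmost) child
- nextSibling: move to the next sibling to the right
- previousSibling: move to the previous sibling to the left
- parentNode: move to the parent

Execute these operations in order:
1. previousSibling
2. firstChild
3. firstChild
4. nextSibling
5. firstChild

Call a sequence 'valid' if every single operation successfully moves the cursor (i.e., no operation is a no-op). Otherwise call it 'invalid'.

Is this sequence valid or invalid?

After 1 (previousSibling): h1 (no-op, stayed)
After 2 (firstChild): main
After 3 (firstChild): h3
After 4 (nextSibling): head
After 5 (firstChild): h2

Answer: invalid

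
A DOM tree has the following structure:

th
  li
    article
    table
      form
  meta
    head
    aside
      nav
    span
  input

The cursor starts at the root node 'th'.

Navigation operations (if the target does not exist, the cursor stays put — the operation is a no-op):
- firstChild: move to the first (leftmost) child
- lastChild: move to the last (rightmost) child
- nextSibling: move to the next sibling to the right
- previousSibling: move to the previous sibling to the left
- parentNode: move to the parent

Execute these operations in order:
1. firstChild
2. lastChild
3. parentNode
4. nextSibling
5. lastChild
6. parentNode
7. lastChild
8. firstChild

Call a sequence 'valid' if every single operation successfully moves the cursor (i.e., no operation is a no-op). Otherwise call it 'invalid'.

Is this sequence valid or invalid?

Answer: invalid

Derivation:
After 1 (firstChild): li
After 2 (lastChild): table
After 3 (parentNode): li
After 4 (nextSibling): meta
After 5 (lastChild): span
After 6 (parentNode): meta
After 7 (lastChild): span
After 8 (firstChild): span (no-op, stayed)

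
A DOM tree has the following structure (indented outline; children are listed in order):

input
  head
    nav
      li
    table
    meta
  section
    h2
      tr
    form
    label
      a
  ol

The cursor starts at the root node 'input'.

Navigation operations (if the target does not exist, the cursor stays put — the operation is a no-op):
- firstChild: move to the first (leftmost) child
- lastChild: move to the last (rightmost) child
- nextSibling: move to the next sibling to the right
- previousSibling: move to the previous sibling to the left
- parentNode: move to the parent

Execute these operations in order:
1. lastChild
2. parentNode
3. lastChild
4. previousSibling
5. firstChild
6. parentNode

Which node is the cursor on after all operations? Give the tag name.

Answer: section

Derivation:
After 1 (lastChild): ol
After 2 (parentNode): input
After 3 (lastChild): ol
After 4 (previousSibling): section
After 5 (firstChild): h2
After 6 (parentNode): section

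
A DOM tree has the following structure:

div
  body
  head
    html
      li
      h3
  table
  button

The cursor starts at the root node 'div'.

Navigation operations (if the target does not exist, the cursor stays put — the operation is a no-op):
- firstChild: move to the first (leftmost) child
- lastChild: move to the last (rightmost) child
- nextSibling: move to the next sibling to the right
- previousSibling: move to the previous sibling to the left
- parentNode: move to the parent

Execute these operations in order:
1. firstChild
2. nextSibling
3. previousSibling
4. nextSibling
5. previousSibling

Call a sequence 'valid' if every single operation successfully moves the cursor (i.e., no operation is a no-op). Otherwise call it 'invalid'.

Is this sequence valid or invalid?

After 1 (firstChild): body
After 2 (nextSibling): head
After 3 (previousSibling): body
After 4 (nextSibling): head
After 5 (previousSibling): body

Answer: valid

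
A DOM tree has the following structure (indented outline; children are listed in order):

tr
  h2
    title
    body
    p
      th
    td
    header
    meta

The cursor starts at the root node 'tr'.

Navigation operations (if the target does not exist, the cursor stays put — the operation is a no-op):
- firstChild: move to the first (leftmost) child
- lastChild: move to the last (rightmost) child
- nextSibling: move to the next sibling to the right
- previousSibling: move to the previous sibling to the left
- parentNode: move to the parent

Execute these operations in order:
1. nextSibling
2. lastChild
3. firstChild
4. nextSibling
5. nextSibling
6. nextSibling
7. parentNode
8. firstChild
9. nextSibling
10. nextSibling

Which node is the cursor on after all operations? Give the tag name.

After 1 (nextSibling): tr (no-op, stayed)
After 2 (lastChild): h2
After 3 (firstChild): title
After 4 (nextSibling): body
After 5 (nextSibling): p
After 6 (nextSibling): td
After 7 (parentNode): h2
After 8 (firstChild): title
After 9 (nextSibling): body
After 10 (nextSibling): p

Answer: p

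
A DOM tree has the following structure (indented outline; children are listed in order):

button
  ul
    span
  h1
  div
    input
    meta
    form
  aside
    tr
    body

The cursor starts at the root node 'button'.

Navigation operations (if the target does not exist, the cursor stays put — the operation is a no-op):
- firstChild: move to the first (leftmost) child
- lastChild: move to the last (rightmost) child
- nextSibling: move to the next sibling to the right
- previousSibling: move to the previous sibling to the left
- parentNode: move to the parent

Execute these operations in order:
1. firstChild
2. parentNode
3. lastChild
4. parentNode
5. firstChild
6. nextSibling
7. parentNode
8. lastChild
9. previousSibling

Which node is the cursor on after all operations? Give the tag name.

Answer: div

Derivation:
After 1 (firstChild): ul
After 2 (parentNode): button
After 3 (lastChild): aside
After 4 (parentNode): button
After 5 (firstChild): ul
After 6 (nextSibling): h1
After 7 (parentNode): button
After 8 (lastChild): aside
After 9 (previousSibling): div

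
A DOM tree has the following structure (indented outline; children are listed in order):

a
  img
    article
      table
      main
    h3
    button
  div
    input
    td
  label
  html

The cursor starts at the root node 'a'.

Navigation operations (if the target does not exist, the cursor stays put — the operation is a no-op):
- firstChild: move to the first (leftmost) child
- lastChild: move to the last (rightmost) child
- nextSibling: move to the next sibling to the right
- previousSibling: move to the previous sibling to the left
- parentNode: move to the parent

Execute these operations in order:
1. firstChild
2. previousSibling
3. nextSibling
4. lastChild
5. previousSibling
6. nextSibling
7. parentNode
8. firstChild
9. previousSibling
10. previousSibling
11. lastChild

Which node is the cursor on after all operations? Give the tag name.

Answer: input

Derivation:
After 1 (firstChild): img
After 2 (previousSibling): img (no-op, stayed)
After 3 (nextSibling): div
After 4 (lastChild): td
After 5 (previousSibling): input
After 6 (nextSibling): td
After 7 (parentNode): div
After 8 (firstChild): input
After 9 (previousSibling): input (no-op, stayed)
After 10 (previousSibling): input (no-op, stayed)
After 11 (lastChild): input (no-op, stayed)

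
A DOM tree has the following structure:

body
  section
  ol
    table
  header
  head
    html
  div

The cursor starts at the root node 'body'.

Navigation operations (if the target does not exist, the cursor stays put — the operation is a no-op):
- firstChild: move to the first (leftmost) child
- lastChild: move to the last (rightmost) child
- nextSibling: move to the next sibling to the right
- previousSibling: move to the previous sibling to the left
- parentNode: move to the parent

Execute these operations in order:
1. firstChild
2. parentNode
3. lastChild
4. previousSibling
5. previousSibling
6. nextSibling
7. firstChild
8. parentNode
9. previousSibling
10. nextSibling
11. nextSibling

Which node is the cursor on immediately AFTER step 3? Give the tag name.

Answer: div

Derivation:
After 1 (firstChild): section
After 2 (parentNode): body
After 3 (lastChild): div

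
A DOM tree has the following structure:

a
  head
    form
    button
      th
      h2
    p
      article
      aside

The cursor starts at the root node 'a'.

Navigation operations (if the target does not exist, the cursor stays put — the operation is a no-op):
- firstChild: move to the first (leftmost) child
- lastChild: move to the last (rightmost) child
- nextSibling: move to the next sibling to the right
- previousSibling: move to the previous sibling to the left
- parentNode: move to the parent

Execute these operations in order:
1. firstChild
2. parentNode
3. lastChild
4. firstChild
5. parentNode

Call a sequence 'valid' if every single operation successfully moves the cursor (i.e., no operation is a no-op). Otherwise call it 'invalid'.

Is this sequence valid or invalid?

After 1 (firstChild): head
After 2 (parentNode): a
After 3 (lastChild): head
After 4 (firstChild): form
After 5 (parentNode): head

Answer: valid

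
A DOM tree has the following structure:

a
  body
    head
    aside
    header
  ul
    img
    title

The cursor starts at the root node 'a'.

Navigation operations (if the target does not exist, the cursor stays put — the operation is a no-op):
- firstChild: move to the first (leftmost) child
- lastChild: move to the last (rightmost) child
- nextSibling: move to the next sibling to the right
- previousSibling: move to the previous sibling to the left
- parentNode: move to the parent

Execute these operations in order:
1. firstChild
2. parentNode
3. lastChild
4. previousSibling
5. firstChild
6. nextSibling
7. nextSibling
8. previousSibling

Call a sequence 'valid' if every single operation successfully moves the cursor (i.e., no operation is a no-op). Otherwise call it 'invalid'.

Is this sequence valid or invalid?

Answer: valid

Derivation:
After 1 (firstChild): body
After 2 (parentNode): a
After 3 (lastChild): ul
After 4 (previousSibling): body
After 5 (firstChild): head
After 6 (nextSibling): aside
After 7 (nextSibling): header
After 8 (previousSibling): aside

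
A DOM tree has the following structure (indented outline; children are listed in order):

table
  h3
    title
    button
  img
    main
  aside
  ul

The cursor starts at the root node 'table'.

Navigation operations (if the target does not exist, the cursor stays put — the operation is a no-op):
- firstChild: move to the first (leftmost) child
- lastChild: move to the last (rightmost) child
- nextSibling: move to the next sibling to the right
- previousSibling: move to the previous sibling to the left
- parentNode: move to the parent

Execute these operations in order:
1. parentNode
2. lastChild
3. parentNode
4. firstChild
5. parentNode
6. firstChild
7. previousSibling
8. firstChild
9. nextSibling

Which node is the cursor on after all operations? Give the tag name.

Answer: button

Derivation:
After 1 (parentNode): table (no-op, stayed)
After 2 (lastChild): ul
After 3 (parentNode): table
After 4 (firstChild): h3
After 5 (parentNode): table
After 6 (firstChild): h3
After 7 (previousSibling): h3 (no-op, stayed)
After 8 (firstChild): title
After 9 (nextSibling): button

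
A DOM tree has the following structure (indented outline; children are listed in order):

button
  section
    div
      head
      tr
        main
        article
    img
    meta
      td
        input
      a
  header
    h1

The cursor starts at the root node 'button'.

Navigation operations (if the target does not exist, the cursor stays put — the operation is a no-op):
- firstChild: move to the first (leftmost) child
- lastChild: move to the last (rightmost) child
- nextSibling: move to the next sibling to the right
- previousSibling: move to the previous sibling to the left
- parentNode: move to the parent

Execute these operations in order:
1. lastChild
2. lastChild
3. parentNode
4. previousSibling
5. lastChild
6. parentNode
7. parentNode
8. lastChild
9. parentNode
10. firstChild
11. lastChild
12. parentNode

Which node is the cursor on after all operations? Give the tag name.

Answer: section

Derivation:
After 1 (lastChild): header
After 2 (lastChild): h1
After 3 (parentNode): header
After 4 (previousSibling): section
After 5 (lastChild): meta
After 6 (parentNode): section
After 7 (parentNode): button
After 8 (lastChild): header
After 9 (parentNode): button
After 10 (firstChild): section
After 11 (lastChild): meta
After 12 (parentNode): section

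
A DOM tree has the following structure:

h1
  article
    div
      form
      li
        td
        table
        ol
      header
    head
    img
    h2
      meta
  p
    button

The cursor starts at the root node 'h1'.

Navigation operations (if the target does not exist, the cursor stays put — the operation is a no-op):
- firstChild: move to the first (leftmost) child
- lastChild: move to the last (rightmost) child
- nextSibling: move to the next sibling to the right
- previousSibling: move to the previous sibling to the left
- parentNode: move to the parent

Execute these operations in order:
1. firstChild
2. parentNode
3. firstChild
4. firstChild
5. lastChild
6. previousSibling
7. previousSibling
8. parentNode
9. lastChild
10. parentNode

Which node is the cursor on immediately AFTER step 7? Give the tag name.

Answer: form

Derivation:
After 1 (firstChild): article
After 2 (parentNode): h1
After 3 (firstChild): article
After 4 (firstChild): div
After 5 (lastChild): header
After 6 (previousSibling): li
After 7 (previousSibling): form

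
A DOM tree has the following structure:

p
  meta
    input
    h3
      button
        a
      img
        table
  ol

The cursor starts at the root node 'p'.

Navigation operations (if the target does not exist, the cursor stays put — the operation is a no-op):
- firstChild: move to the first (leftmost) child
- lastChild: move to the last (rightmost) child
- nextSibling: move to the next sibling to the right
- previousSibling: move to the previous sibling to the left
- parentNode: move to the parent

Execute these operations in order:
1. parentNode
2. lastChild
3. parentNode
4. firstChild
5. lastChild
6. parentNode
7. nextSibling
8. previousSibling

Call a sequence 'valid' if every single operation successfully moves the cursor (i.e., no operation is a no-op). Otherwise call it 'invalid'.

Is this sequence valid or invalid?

Answer: invalid

Derivation:
After 1 (parentNode): p (no-op, stayed)
After 2 (lastChild): ol
After 3 (parentNode): p
After 4 (firstChild): meta
After 5 (lastChild): h3
After 6 (parentNode): meta
After 7 (nextSibling): ol
After 8 (previousSibling): meta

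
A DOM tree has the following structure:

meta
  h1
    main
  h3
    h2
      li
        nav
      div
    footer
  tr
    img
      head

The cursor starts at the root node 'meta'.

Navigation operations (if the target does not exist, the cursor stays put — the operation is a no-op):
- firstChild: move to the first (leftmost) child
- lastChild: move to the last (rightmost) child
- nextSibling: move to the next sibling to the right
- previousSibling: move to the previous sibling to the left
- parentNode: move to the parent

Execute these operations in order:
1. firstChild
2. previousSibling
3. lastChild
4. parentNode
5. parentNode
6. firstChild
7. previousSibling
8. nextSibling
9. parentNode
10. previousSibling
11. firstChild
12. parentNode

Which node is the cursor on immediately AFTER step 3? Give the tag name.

Answer: main

Derivation:
After 1 (firstChild): h1
After 2 (previousSibling): h1 (no-op, stayed)
After 3 (lastChild): main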